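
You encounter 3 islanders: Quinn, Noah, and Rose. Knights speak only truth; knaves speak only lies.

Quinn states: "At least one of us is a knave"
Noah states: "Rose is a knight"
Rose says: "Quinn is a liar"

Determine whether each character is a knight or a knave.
Quinn is a knight.
Noah is a knave.
Rose is a knave.

Verification:
- Quinn (knight) says "At least one of us is a knave" - this is TRUE because Noah and Rose are knaves.
- Noah (knave) says "Rose is a knight" - this is FALSE (a lie) because Rose is a knave.
- Rose (knave) says "Quinn is a liar" - this is FALSE (a lie) because Quinn is a knight.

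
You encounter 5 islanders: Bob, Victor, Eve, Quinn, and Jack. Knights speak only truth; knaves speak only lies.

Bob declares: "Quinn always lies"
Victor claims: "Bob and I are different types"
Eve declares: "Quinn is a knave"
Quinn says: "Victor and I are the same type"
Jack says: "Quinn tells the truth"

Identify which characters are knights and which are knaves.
Bob is a knave.
Victor is a knight.
Eve is a knave.
Quinn is a knight.
Jack is a knight.

Verification:
- Bob (knave) says "Quinn always lies" - this is FALSE (a lie) because Quinn is a knight.
- Victor (knight) says "Bob and I are different types" - this is TRUE because Victor is a knight and Bob is a knave.
- Eve (knave) says "Quinn is a knave" - this is FALSE (a lie) because Quinn is a knight.
- Quinn (knight) says "Victor and I are the same type" - this is TRUE because Quinn is a knight and Victor is a knight.
- Jack (knight) says "Quinn tells the truth" - this is TRUE because Quinn is a knight.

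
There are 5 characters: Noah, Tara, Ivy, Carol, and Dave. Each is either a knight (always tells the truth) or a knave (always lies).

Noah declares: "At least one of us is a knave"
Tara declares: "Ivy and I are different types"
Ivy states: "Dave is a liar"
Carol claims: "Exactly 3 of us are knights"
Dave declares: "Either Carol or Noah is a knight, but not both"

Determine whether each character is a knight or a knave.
Noah is a knight.
Tara is a knave.
Ivy is a knave.
Carol is a knave.
Dave is a knight.

Verification:
- Noah (knight) says "At least one of us is a knave" - this is TRUE because Tara, Ivy, and Carol are knaves.
- Tara (knave) says "Ivy and I are different types" - this is FALSE (a lie) because Tara is a knave and Ivy is a knave.
- Ivy (knave) says "Dave is a liar" - this is FALSE (a lie) because Dave is a knight.
- Carol (knave) says "Exactly 3 of us are knights" - this is FALSE (a lie) because there are 2 knights.
- Dave (knight) says "Either Carol or Noah is a knight, but not both" - this is TRUE because Carol is a knave and Noah is a knight.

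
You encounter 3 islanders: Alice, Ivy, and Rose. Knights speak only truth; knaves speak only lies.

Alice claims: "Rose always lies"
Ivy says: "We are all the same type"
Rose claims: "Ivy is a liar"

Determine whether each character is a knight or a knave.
Alice is a knave.
Ivy is a knave.
Rose is a knight.

Verification:
- Alice (knave) says "Rose always lies" - this is FALSE (a lie) because Rose is a knight.
- Ivy (knave) says "We are all the same type" - this is FALSE (a lie) because Rose is a knight and Alice and Ivy are knaves.
- Rose (knight) says "Ivy is a liar" - this is TRUE because Ivy is a knave.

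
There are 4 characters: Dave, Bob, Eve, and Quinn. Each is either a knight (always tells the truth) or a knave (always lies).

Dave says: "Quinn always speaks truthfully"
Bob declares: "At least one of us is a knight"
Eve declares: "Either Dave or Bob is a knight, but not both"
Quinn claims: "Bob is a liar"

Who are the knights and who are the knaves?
Dave is a knave.
Bob is a knight.
Eve is a knight.
Quinn is a knave.

Verification:
- Dave (knave) says "Quinn always speaks truthfully" - this is FALSE (a lie) because Quinn is a knave.
- Bob (knight) says "At least one of us is a knight" - this is TRUE because Bob and Eve are knights.
- Eve (knight) says "Either Dave or Bob is a knight, but not both" - this is TRUE because Dave is a knave and Bob is a knight.
- Quinn (knave) says "Bob is a liar" - this is FALSE (a lie) because Bob is a knight.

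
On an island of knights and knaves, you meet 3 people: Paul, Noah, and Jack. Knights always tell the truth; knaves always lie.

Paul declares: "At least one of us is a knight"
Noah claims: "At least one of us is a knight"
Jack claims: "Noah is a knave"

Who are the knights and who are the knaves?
Paul is a knight.
Noah is a knight.
Jack is a knave.

Verification:
- Paul (knight) says "At least one of us is a knight" - this is TRUE because Paul and Noah are knights.
- Noah (knight) says "At least one of us is a knight" - this is TRUE because Paul and Noah are knights.
- Jack (knave) says "Noah is a knave" - this is FALSE (a lie) because Noah is a knight.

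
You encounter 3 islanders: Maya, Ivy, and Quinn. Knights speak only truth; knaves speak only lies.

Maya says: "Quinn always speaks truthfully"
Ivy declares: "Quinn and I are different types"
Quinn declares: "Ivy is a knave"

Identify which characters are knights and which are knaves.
Maya is a knave.
Ivy is a knight.
Quinn is a knave.

Verification:
- Maya (knave) says "Quinn always speaks truthfully" - this is FALSE (a lie) because Quinn is a knave.
- Ivy (knight) says "Quinn and I are different types" - this is TRUE because Ivy is a knight and Quinn is a knave.
- Quinn (knave) says "Ivy is a knave" - this is FALSE (a lie) because Ivy is a knight.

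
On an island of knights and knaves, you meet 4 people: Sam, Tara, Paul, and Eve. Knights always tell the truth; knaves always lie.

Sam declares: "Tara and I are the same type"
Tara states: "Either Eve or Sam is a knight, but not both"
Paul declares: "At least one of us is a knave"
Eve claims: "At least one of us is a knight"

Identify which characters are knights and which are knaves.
Sam is a knave.
Tara is a knight.
Paul is a knight.
Eve is a knight.

Verification:
- Sam (knave) says "Tara and I are the same type" - this is FALSE (a lie) because Sam is a knave and Tara is a knight.
- Tara (knight) says "Either Eve or Sam is a knight, but not both" - this is TRUE because Eve is a knight and Sam is a knave.
- Paul (knight) says "At least one of us is a knave" - this is TRUE because Sam is a knave.
- Eve (knight) says "At least one of us is a knight" - this is TRUE because Tara, Paul, and Eve are knights.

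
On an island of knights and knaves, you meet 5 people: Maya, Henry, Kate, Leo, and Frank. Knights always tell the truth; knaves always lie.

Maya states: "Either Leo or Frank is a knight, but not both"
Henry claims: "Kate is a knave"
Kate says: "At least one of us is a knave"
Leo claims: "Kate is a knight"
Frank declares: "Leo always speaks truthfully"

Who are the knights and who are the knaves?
Maya is a knave.
Henry is a knave.
Kate is a knight.
Leo is a knight.
Frank is a knight.

Verification:
- Maya (knave) says "Either Leo or Frank is a knight, but not both" - this is FALSE (a lie) because Leo is a knight and Frank is a knight.
- Henry (knave) says "Kate is a knave" - this is FALSE (a lie) because Kate is a knight.
- Kate (knight) says "At least one of us is a knave" - this is TRUE because Maya and Henry are knaves.
- Leo (knight) says "Kate is a knight" - this is TRUE because Kate is a knight.
- Frank (knight) says "Leo always speaks truthfully" - this is TRUE because Leo is a knight.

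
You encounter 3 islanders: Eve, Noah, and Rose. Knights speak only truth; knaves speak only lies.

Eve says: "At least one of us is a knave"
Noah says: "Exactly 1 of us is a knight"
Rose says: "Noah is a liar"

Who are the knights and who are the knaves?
Eve is a knight.
Noah is a knave.
Rose is a knight.

Verification:
- Eve (knight) says "At least one of us is a knave" - this is TRUE because Noah is a knave.
- Noah (knave) says "Exactly 1 of us is a knight" - this is FALSE (a lie) because there are 2 knights.
- Rose (knight) says "Noah is a liar" - this is TRUE because Noah is a knave.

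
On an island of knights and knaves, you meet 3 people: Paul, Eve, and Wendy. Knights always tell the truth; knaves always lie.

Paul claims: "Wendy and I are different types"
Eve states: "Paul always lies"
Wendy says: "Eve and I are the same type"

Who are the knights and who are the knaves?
Paul is a knave.
Eve is a knight.
Wendy is a knave.

Verification:
- Paul (knave) says "Wendy and I are different types" - this is FALSE (a lie) because Paul is a knave and Wendy is a knave.
- Eve (knight) says "Paul always lies" - this is TRUE because Paul is a knave.
- Wendy (knave) says "Eve and I are the same type" - this is FALSE (a lie) because Wendy is a knave and Eve is a knight.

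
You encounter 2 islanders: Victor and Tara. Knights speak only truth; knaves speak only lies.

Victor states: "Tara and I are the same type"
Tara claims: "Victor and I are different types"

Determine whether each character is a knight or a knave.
Victor is a knave.
Tara is a knight.

Verification:
- Victor (knave) says "Tara and I are the same type" - this is FALSE (a lie) because Victor is a knave and Tara is a knight.
- Tara (knight) says "Victor and I are different types" - this is TRUE because Tara is a knight and Victor is a knave.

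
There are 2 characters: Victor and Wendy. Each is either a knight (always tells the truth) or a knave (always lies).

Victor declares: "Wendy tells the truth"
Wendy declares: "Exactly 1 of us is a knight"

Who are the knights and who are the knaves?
Victor is a knave.
Wendy is a knave.

Verification:
- Victor (knave) says "Wendy tells the truth" - this is FALSE (a lie) because Wendy is a knave.
- Wendy (knave) says "Exactly 1 of us is a knight" - this is FALSE (a lie) because there are 0 knights.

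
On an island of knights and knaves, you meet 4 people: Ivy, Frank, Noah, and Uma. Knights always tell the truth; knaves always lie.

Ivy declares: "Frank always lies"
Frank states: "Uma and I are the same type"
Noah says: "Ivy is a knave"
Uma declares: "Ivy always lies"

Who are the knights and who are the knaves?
Ivy is a knave.
Frank is a knight.
Noah is a knight.
Uma is a knight.

Verification:
- Ivy (knave) says "Frank always lies" - this is FALSE (a lie) because Frank is a knight.
- Frank (knight) says "Uma and I are the same type" - this is TRUE because Frank is a knight and Uma is a knight.
- Noah (knight) says "Ivy is a knave" - this is TRUE because Ivy is a knave.
- Uma (knight) says "Ivy always lies" - this is TRUE because Ivy is a knave.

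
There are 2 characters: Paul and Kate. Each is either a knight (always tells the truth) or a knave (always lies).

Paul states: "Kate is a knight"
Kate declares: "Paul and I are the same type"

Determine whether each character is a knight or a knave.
Paul is a knight.
Kate is a knight.

Verification:
- Paul (knight) says "Kate is a knight" - this is TRUE because Kate is a knight.
- Kate (knight) says "Paul and I are the same type" - this is TRUE because Kate is a knight and Paul is a knight.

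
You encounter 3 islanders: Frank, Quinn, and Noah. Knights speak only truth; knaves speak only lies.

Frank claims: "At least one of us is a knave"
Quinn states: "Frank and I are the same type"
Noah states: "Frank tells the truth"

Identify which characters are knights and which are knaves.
Frank is a knight.
Quinn is a knave.
Noah is a knight.

Verification:
- Frank (knight) says "At least one of us is a knave" - this is TRUE because Quinn is a knave.
- Quinn (knave) says "Frank and I are the same type" - this is FALSE (a lie) because Quinn is a knave and Frank is a knight.
- Noah (knight) says "Frank tells the truth" - this is TRUE because Frank is a knight.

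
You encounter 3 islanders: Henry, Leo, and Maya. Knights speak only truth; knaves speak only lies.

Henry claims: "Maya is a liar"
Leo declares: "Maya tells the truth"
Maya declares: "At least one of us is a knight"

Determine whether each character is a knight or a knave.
Henry is a knave.
Leo is a knight.
Maya is a knight.

Verification:
- Henry (knave) says "Maya is a liar" - this is FALSE (a lie) because Maya is a knight.
- Leo (knight) says "Maya tells the truth" - this is TRUE because Maya is a knight.
- Maya (knight) says "At least one of us is a knight" - this is TRUE because Leo and Maya are knights.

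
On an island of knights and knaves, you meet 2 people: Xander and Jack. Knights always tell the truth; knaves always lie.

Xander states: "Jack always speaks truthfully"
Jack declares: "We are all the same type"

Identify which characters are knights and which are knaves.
Xander is a knight.
Jack is a knight.

Verification:
- Xander (knight) says "Jack always speaks truthfully" - this is TRUE because Jack is a knight.
- Jack (knight) says "We are all the same type" - this is TRUE because Xander and Jack are knights.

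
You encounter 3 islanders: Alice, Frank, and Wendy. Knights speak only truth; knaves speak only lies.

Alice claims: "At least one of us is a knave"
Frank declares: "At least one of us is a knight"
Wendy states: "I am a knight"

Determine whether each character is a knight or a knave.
Alice is a knight.
Frank is a knight.
Wendy is a knave.

Verification:
- Alice (knight) says "At least one of us is a knave" - this is TRUE because Wendy is a knave.
- Frank (knight) says "At least one of us is a knight" - this is TRUE because Alice and Frank are knights.
- Wendy (knave) says "I am a knight" - this is FALSE (a lie) because Wendy is a knave.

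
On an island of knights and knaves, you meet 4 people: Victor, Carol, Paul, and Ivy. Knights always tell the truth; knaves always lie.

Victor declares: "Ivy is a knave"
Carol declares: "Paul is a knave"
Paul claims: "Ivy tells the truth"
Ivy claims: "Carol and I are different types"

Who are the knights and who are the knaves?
Victor is a knave.
Carol is a knave.
Paul is a knight.
Ivy is a knight.

Verification:
- Victor (knave) says "Ivy is a knave" - this is FALSE (a lie) because Ivy is a knight.
- Carol (knave) says "Paul is a knave" - this is FALSE (a lie) because Paul is a knight.
- Paul (knight) says "Ivy tells the truth" - this is TRUE because Ivy is a knight.
- Ivy (knight) says "Carol and I are different types" - this is TRUE because Ivy is a knight and Carol is a knave.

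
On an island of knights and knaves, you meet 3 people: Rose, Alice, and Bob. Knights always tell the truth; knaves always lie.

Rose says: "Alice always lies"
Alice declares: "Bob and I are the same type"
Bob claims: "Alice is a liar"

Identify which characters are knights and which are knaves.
Rose is a knight.
Alice is a knave.
Bob is a knight.

Verification:
- Rose (knight) says "Alice always lies" - this is TRUE because Alice is a knave.
- Alice (knave) says "Bob and I are the same type" - this is FALSE (a lie) because Alice is a knave and Bob is a knight.
- Bob (knight) says "Alice is a liar" - this is TRUE because Alice is a knave.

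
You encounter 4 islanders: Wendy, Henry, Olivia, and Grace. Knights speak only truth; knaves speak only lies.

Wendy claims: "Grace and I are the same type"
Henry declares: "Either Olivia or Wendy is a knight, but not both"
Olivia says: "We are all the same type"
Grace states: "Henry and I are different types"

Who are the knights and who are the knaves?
Wendy is a knave.
Henry is a knave.
Olivia is a knave.
Grace is a knight.

Verification:
- Wendy (knave) says "Grace and I are the same type" - this is FALSE (a lie) because Wendy is a knave and Grace is a knight.
- Henry (knave) says "Either Olivia or Wendy is a knight, but not both" - this is FALSE (a lie) because Olivia is a knave and Wendy is a knave.
- Olivia (knave) says "We are all the same type" - this is FALSE (a lie) because Grace is a knight and Wendy, Henry, and Olivia are knaves.
- Grace (knight) says "Henry and I are different types" - this is TRUE because Grace is a knight and Henry is a knave.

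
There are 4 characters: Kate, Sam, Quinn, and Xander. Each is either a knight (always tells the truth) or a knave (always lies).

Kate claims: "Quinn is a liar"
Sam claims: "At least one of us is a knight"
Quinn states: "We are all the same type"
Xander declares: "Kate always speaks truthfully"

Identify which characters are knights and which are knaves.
Kate is a knight.
Sam is a knight.
Quinn is a knave.
Xander is a knight.

Verification:
- Kate (knight) says "Quinn is a liar" - this is TRUE because Quinn is a knave.
- Sam (knight) says "At least one of us is a knight" - this is TRUE because Kate, Sam, and Xander are knights.
- Quinn (knave) says "We are all the same type" - this is FALSE (a lie) because Kate, Sam, and Xander are knights and Quinn is a knave.
- Xander (knight) says "Kate always speaks truthfully" - this is TRUE because Kate is a knight.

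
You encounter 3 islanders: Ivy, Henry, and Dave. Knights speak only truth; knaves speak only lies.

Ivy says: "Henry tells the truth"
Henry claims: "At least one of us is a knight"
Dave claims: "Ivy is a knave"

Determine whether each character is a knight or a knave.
Ivy is a knight.
Henry is a knight.
Dave is a knave.

Verification:
- Ivy (knight) says "Henry tells the truth" - this is TRUE because Henry is a knight.
- Henry (knight) says "At least one of us is a knight" - this is TRUE because Ivy and Henry are knights.
- Dave (knave) says "Ivy is a knave" - this is FALSE (a lie) because Ivy is a knight.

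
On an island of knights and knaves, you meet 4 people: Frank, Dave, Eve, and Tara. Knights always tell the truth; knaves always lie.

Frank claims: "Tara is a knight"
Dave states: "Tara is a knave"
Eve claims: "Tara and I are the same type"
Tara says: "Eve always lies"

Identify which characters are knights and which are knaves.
Frank is a knight.
Dave is a knave.
Eve is a knave.
Tara is a knight.

Verification:
- Frank (knight) says "Tara is a knight" - this is TRUE because Tara is a knight.
- Dave (knave) says "Tara is a knave" - this is FALSE (a lie) because Tara is a knight.
- Eve (knave) says "Tara and I are the same type" - this is FALSE (a lie) because Eve is a knave and Tara is a knight.
- Tara (knight) says "Eve always lies" - this is TRUE because Eve is a knave.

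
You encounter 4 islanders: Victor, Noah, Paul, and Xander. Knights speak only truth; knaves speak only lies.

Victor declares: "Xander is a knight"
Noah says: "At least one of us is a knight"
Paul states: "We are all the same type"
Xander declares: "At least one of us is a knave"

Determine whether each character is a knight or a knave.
Victor is a knight.
Noah is a knight.
Paul is a knave.
Xander is a knight.

Verification:
- Victor (knight) says "Xander is a knight" - this is TRUE because Xander is a knight.
- Noah (knight) says "At least one of us is a knight" - this is TRUE because Victor, Noah, and Xander are knights.
- Paul (knave) says "We are all the same type" - this is FALSE (a lie) because Victor, Noah, and Xander are knights and Paul is a knave.
- Xander (knight) says "At least one of us is a knave" - this is TRUE because Paul is a knave.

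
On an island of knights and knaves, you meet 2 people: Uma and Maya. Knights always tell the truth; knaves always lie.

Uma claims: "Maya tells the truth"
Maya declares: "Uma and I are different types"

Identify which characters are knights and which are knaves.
Uma is a knave.
Maya is a knave.

Verification:
- Uma (knave) says "Maya tells the truth" - this is FALSE (a lie) because Maya is a knave.
- Maya (knave) says "Uma and I are different types" - this is FALSE (a lie) because Maya is a knave and Uma is a knave.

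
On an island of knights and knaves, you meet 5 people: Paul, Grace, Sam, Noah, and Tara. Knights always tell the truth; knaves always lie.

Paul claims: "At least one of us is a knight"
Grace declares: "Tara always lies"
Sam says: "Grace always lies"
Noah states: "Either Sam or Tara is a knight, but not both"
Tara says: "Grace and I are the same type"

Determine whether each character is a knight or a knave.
Paul is a knight.
Grace is a knight.
Sam is a knave.
Noah is a knave.
Tara is a knave.

Verification:
- Paul (knight) says "At least one of us is a knight" - this is TRUE because Paul and Grace are knights.
- Grace (knight) says "Tara always lies" - this is TRUE because Tara is a knave.
- Sam (knave) says "Grace always lies" - this is FALSE (a lie) because Grace is a knight.
- Noah (knave) says "Either Sam or Tara is a knight, but not both" - this is FALSE (a lie) because Sam is a knave and Tara is a knave.
- Tara (knave) says "Grace and I are the same type" - this is FALSE (a lie) because Tara is a knave and Grace is a knight.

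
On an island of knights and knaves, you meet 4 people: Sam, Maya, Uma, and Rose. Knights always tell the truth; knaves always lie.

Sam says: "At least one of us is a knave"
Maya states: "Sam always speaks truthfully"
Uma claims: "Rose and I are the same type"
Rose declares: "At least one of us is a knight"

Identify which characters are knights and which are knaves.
Sam is a knight.
Maya is a knight.
Uma is a knave.
Rose is a knight.

Verification:
- Sam (knight) says "At least one of us is a knave" - this is TRUE because Uma is a knave.
- Maya (knight) says "Sam always speaks truthfully" - this is TRUE because Sam is a knight.
- Uma (knave) says "Rose and I are the same type" - this is FALSE (a lie) because Uma is a knave and Rose is a knight.
- Rose (knight) says "At least one of us is a knight" - this is TRUE because Sam, Maya, and Rose are knights.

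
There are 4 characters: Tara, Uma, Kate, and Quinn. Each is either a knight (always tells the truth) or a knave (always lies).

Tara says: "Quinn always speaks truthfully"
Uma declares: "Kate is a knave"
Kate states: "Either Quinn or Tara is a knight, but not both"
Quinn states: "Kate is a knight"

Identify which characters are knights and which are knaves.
Tara is a knave.
Uma is a knight.
Kate is a knave.
Quinn is a knave.

Verification:
- Tara (knave) says "Quinn always speaks truthfully" - this is FALSE (a lie) because Quinn is a knave.
- Uma (knight) says "Kate is a knave" - this is TRUE because Kate is a knave.
- Kate (knave) says "Either Quinn or Tara is a knight, but not both" - this is FALSE (a lie) because Quinn is a knave and Tara is a knave.
- Quinn (knave) says "Kate is a knight" - this is FALSE (a lie) because Kate is a knave.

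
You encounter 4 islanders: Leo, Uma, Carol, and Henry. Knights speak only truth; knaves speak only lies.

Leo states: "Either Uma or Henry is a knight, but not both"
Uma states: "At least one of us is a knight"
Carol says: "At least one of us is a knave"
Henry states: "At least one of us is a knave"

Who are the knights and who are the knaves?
Leo is a knave.
Uma is a knight.
Carol is a knight.
Henry is a knight.

Verification:
- Leo (knave) says "Either Uma or Henry is a knight, but not both" - this is FALSE (a lie) because Uma is a knight and Henry is a knight.
- Uma (knight) says "At least one of us is a knight" - this is TRUE because Uma, Carol, and Henry are knights.
- Carol (knight) says "At least one of us is a knave" - this is TRUE because Leo is a knave.
- Henry (knight) says "At least one of us is a knave" - this is TRUE because Leo is a knave.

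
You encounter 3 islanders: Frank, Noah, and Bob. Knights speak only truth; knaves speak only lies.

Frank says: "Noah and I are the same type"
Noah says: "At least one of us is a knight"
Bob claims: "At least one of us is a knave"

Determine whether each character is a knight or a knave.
Frank is a knave.
Noah is a knight.
Bob is a knight.

Verification:
- Frank (knave) says "Noah and I are the same type" - this is FALSE (a lie) because Frank is a knave and Noah is a knight.
- Noah (knight) says "At least one of us is a knight" - this is TRUE because Noah and Bob are knights.
- Bob (knight) says "At least one of us is a knave" - this is TRUE because Frank is a knave.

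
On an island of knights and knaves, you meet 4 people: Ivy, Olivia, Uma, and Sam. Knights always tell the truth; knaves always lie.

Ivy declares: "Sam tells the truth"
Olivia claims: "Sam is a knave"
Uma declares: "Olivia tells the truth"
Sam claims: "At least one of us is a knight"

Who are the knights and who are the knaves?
Ivy is a knight.
Olivia is a knave.
Uma is a knave.
Sam is a knight.

Verification:
- Ivy (knight) says "Sam tells the truth" - this is TRUE because Sam is a knight.
- Olivia (knave) says "Sam is a knave" - this is FALSE (a lie) because Sam is a knight.
- Uma (knave) says "Olivia tells the truth" - this is FALSE (a lie) because Olivia is a knave.
- Sam (knight) says "At least one of us is a knight" - this is TRUE because Ivy and Sam are knights.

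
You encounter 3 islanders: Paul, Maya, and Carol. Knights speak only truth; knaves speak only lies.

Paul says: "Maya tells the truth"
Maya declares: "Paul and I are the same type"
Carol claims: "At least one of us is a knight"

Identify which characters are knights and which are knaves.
Paul is a knight.
Maya is a knight.
Carol is a knight.

Verification:
- Paul (knight) says "Maya tells the truth" - this is TRUE because Maya is a knight.
- Maya (knight) says "Paul and I are the same type" - this is TRUE because Maya is a knight and Paul is a knight.
- Carol (knight) says "At least one of us is a knight" - this is TRUE because Paul, Maya, and Carol are knights.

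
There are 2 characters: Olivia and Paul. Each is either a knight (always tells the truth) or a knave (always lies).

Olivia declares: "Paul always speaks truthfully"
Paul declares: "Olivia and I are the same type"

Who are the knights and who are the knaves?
Olivia is a knight.
Paul is a knight.

Verification:
- Olivia (knight) says "Paul always speaks truthfully" - this is TRUE because Paul is a knight.
- Paul (knight) says "Olivia and I are the same type" - this is TRUE because Paul is a knight and Olivia is a knight.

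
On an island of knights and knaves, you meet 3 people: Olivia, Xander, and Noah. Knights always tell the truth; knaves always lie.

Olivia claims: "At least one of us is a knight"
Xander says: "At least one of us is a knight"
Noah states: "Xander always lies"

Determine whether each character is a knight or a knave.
Olivia is a knight.
Xander is a knight.
Noah is a knave.

Verification:
- Olivia (knight) says "At least one of us is a knight" - this is TRUE because Olivia and Xander are knights.
- Xander (knight) says "At least one of us is a knight" - this is TRUE because Olivia and Xander are knights.
- Noah (knave) says "Xander always lies" - this is FALSE (a lie) because Xander is a knight.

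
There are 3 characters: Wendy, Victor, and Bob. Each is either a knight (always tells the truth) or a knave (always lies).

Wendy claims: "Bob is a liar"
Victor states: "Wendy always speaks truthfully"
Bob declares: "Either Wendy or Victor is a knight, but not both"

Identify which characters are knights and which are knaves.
Wendy is a knight.
Victor is a knight.
Bob is a knave.

Verification:
- Wendy (knight) says "Bob is a liar" - this is TRUE because Bob is a knave.
- Victor (knight) says "Wendy always speaks truthfully" - this is TRUE because Wendy is a knight.
- Bob (knave) says "Either Wendy or Victor is a knight, but not both" - this is FALSE (a lie) because Wendy is a knight and Victor is a knight.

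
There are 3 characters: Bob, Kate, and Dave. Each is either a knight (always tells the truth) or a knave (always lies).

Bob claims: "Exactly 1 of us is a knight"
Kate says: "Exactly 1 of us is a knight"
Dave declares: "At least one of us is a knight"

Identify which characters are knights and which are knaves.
Bob is a knave.
Kate is a knave.
Dave is a knave.

Verification:
- Bob (knave) says "Exactly 1 of us is a knight" - this is FALSE (a lie) because there are 0 knights.
- Kate (knave) says "Exactly 1 of us is a knight" - this is FALSE (a lie) because there are 0 knights.
- Dave (knave) says "At least one of us is a knight" - this is FALSE (a lie) because no one is a knight.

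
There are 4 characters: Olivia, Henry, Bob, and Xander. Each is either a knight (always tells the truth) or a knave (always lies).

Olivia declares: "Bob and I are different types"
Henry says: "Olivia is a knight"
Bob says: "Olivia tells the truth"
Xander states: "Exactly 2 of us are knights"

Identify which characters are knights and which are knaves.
Olivia is a knave.
Henry is a knave.
Bob is a knave.
Xander is a knave.

Verification:
- Olivia (knave) says "Bob and I are different types" - this is FALSE (a lie) because Olivia is a knave and Bob is a knave.
- Henry (knave) says "Olivia is a knight" - this is FALSE (a lie) because Olivia is a knave.
- Bob (knave) says "Olivia tells the truth" - this is FALSE (a lie) because Olivia is a knave.
- Xander (knave) says "Exactly 2 of us are knights" - this is FALSE (a lie) because there are 0 knights.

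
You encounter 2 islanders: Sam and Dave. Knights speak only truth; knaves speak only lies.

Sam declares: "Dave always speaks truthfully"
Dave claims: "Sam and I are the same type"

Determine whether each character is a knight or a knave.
Sam is a knight.
Dave is a knight.

Verification:
- Sam (knight) says "Dave always speaks truthfully" - this is TRUE because Dave is a knight.
- Dave (knight) says "Sam and I are the same type" - this is TRUE because Dave is a knight and Sam is a knight.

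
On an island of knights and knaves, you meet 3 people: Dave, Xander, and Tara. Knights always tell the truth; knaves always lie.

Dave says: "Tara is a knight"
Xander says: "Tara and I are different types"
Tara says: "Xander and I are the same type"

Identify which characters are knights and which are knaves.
Dave is a knave.
Xander is a knight.
Tara is a knave.

Verification:
- Dave (knave) says "Tara is a knight" - this is FALSE (a lie) because Tara is a knave.
- Xander (knight) says "Tara and I are different types" - this is TRUE because Xander is a knight and Tara is a knave.
- Tara (knave) says "Xander and I are the same type" - this is FALSE (a lie) because Tara is a knave and Xander is a knight.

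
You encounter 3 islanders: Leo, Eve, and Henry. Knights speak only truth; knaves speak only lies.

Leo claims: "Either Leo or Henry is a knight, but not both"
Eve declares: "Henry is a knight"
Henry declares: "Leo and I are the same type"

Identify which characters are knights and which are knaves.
Leo is a knight.
Eve is a knave.
Henry is a knave.

Verification:
- Leo (knight) says "Either Leo or Henry is a knight, but not both" - this is TRUE because Leo is a knight and Henry is a knave.
- Eve (knave) says "Henry is a knight" - this is FALSE (a lie) because Henry is a knave.
- Henry (knave) says "Leo and I are the same type" - this is FALSE (a lie) because Henry is a knave and Leo is a knight.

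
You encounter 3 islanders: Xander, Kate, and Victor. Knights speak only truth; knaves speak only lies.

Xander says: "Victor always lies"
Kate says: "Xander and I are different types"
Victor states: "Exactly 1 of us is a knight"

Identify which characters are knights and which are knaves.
Xander is a knave.
Kate is a knave.
Victor is a knight.

Verification:
- Xander (knave) says "Victor always lies" - this is FALSE (a lie) because Victor is a knight.
- Kate (knave) says "Xander and I are different types" - this is FALSE (a lie) because Kate is a knave and Xander is a knave.
- Victor (knight) says "Exactly 1 of us is a knight" - this is TRUE because there are 1 knights.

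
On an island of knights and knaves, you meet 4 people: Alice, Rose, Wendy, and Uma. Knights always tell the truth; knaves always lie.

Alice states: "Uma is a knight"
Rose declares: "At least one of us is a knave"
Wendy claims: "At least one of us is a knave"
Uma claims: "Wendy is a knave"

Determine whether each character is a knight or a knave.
Alice is a knave.
Rose is a knight.
Wendy is a knight.
Uma is a knave.

Verification:
- Alice (knave) says "Uma is a knight" - this is FALSE (a lie) because Uma is a knave.
- Rose (knight) says "At least one of us is a knave" - this is TRUE because Alice and Uma are knaves.
- Wendy (knight) says "At least one of us is a knave" - this is TRUE because Alice and Uma are knaves.
- Uma (knave) says "Wendy is a knave" - this is FALSE (a lie) because Wendy is a knight.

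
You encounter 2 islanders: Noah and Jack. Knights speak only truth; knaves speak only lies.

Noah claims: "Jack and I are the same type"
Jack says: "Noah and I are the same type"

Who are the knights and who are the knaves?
Noah is a knight.
Jack is a knight.

Verification:
- Noah (knight) says "Jack and I are the same type" - this is TRUE because Noah is a knight and Jack is a knight.
- Jack (knight) says "Noah and I are the same type" - this is TRUE because Jack is a knight and Noah is a knight.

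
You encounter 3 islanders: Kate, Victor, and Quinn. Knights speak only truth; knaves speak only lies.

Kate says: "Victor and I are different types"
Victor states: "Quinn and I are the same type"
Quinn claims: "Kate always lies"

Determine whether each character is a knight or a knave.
Kate is a knave.
Victor is a knave.
Quinn is a knight.

Verification:
- Kate (knave) says "Victor and I are different types" - this is FALSE (a lie) because Kate is a knave and Victor is a knave.
- Victor (knave) says "Quinn and I are the same type" - this is FALSE (a lie) because Victor is a knave and Quinn is a knight.
- Quinn (knight) says "Kate always lies" - this is TRUE because Kate is a knave.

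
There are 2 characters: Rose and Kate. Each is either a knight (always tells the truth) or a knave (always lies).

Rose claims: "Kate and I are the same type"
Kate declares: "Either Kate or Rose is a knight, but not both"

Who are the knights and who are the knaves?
Rose is a knave.
Kate is a knight.

Verification:
- Rose (knave) says "Kate and I are the same type" - this is FALSE (a lie) because Rose is a knave and Kate is a knight.
- Kate (knight) says "Either Kate or Rose is a knight, but not both" - this is TRUE because Kate is a knight and Rose is a knave.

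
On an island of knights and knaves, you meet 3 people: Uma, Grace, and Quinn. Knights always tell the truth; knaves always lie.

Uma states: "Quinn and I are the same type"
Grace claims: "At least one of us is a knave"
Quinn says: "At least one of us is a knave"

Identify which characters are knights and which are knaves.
Uma is a knave.
Grace is a knight.
Quinn is a knight.

Verification:
- Uma (knave) says "Quinn and I are the same type" - this is FALSE (a lie) because Uma is a knave and Quinn is a knight.
- Grace (knight) says "At least one of us is a knave" - this is TRUE because Uma is a knave.
- Quinn (knight) says "At least one of us is a knave" - this is TRUE because Uma is a knave.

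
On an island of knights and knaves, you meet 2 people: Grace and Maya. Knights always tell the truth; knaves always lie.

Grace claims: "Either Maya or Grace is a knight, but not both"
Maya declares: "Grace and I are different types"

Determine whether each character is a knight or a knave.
Grace is a knave.
Maya is a knave.

Verification:
- Grace (knave) says "Either Maya or Grace is a knight, but not both" - this is FALSE (a lie) because Maya is a knave and Grace is a knave.
- Maya (knave) says "Grace and I are different types" - this is FALSE (a lie) because Maya is a knave and Grace is a knave.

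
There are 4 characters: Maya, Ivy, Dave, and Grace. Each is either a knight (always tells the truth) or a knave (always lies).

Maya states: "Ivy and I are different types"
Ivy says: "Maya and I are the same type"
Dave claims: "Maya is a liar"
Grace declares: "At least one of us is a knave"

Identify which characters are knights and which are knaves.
Maya is a knight.
Ivy is a knave.
Dave is a knave.
Grace is a knight.

Verification:
- Maya (knight) says "Ivy and I are different types" - this is TRUE because Maya is a knight and Ivy is a knave.
- Ivy (knave) says "Maya and I are the same type" - this is FALSE (a lie) because Ivy is a knave and Maya is a knight.
- Dave (knave) says "Maya is a liar" - this is FALSE (a lie) because Maya is a knight.
- Grace (knight) says "At least one of us is a knave" - this is TRUE because Ivy and Dave are knaves.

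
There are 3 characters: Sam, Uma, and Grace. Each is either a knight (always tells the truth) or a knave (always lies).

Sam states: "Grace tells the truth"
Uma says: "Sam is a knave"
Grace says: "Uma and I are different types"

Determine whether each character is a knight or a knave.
Sam is a knight.
Uma is a knave.
Grace is a knight.

Verification:
- Sam (knight) says "Grace tells the truth" - this is TRUE because Grace is a knight.
- Uma (knave) says "Sam is a knave" - this is FALSE (a lie) because Sam is a knight.
- Grace (knight) says "Uma and I are different types" - this is TRUE because Grace is a knight and Uma is a knave.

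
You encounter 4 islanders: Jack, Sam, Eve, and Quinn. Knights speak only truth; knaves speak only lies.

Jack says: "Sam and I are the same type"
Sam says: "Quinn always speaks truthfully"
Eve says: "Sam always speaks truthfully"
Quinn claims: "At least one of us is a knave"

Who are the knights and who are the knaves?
Jack is a knave.
Sam is a knight.
Eve is a knight.
Quinn is a knight.

Verification:
- Jack (knave) says "Sam and I are the same type" - this is FALSE (a lie) because Jack is a knave and Sam is a knight.
- Sam (knight) says "Quinn always speaks truthfully" - this is TRUE because Quinn is a knight.
- Eve (knight) says "Sam always speaks truthfully" - this is TRUE because Sam is a knight.
- Quinn (knight) says "At least one of us is a knave" - this is TRUE because Jack is a knave.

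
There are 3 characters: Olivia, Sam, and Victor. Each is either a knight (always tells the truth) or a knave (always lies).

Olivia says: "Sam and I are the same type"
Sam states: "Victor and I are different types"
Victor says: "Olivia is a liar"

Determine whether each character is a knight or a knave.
Olivia is a knight.
Sam is a knight.
Victor is a knave.

Verification:
- Olivia (knight) says "Sam and I are the same type" - this is TRUE because Olivia is a knight and Sam is a knight.
- Sam (knight) says "Victor and I are different types" - this is TRUE because Sam is a knight and Victor is a knave.
- Victor (knave) says "Olivia is a liar" - this is FALSE (a lie) because Olivia is a knight.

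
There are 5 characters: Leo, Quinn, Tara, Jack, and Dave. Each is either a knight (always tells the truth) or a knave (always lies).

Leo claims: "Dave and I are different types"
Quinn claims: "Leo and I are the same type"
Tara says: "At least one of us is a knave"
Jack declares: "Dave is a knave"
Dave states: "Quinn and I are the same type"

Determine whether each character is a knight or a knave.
Leo is a knight.
Quinn is a knight.
Tara is a knight.
Jack is a knight.
Dave is a knave.

Verification:
- Leo (knight) says "Dave and I are different types" - this is TRUE because Leo is a knight and Dave is a knave.
- Quinn (knight) says "Leo and I are the same type" - this is TRUE because Quinn is a knight and Leo is a knight.
- Tara (knight) says "At least one of us is a knave" - this is TRUE because Dave is a knave.
- Jack (knight) says "Dave is a knave" - this is TRUE because Dave is a knave.
- Dave (knave) says "Quinn and I are the same type" - this is FALSE (a lie) because Dave is a knave and Quinn is a knight.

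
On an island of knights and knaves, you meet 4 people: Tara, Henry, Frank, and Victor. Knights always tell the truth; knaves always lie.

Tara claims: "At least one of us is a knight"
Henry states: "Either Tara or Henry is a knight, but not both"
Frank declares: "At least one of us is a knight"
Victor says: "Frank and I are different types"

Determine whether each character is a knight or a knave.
Tara is a knave.
Henry is a knave.
Frank is a knave.
Victor is a knave.

Verification:
- Tara (knave) says "At least one of us is a knight" - this is FALSE (a lie) because no one is a knight.
- Henry (knave) says "Either Tara or Henry is a knight, but not both" - this is FALSE (a lie) because Tara is a knave and Henry is a knave.
- Frank (knave) says "At least one of us is a knight" - this is FALSE (a lie) because no one is a knight.
- Victor (knave) says "Frank and I are different types" - this is FALSE (a lie) because Victor is a knave and Frank is a knave.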